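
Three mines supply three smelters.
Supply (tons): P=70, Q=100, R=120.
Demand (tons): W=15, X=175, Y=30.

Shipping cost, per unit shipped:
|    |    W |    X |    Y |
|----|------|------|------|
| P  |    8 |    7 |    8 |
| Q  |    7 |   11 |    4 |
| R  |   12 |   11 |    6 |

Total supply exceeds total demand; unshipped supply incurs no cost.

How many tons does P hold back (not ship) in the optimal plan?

0

Minimum-cost shipments:
  P→X: 70 tons
  Q→W: 15 tons
  Q→X: 55 tons
  Q→Y: 30 tons
  R→X: 50 tons
Total cost = 1870.
P ships 70 of its 70, leaving 0.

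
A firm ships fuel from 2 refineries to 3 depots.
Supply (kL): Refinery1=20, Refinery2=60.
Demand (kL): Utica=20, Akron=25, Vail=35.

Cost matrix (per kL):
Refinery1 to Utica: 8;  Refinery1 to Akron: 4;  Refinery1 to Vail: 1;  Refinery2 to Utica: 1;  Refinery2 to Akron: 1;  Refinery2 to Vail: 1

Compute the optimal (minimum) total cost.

An optimal shipping plan:
  Refinery1→Vail: 20 × 1 = 20
  Refinery2→Utica: 20 × 1 = 20
  Refinery2→Akron: 25 × 1 = 25
  Refinery2→Vail: 15 × 1 = 15
Total = 20 + 20 + 25 + 15 = 80.
(Supply check: Refinery1 ships 20; Refinery2 ships 60.)

80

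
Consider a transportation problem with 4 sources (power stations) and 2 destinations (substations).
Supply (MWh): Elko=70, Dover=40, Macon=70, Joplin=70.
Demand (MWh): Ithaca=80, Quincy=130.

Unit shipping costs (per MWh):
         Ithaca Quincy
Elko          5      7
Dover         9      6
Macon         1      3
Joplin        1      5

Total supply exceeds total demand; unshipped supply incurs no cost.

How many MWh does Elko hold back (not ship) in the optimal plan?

40

An optimal plan:
  Elko→Quincy: 30 × 7 = 210
  Dover→Quincy: 40 × 6 = 240
  Macon→Ithaca: 10 × 1 = 10
  Macon→Quincy: 60 × 3 = 180
  Joplin→Ithaca: 70 × 1 = 70
Total cost = 710.
Elko ships 30 of its 70, leaving 40.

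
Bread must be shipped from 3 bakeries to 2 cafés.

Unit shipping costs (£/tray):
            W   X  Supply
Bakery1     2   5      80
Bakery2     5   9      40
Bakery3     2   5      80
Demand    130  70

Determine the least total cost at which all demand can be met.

730

A cheapest plan:
  Bakery1→W: 10 × £2 = £20
  Bakery1→X: 70 × £5 = £350
  Bakery2→W: 40 × £5 = £200
  Bakery3→W: 80 × £2 = £160
Total = 20 + 350 + 200 + 160 = £730.
(Supply check: Bakery1 ships 80; Bakery2 ships 40; Bakery3 ships 80.)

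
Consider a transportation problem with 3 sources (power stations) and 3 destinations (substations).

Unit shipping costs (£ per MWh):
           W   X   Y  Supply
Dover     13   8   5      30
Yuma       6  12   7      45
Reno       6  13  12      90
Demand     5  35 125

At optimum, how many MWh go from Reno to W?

5

Solving gives:
  Dover to Y: 30 MWh
  Yuma to Y: 45 MWh
  Reno to W: 5 MWh
  Reno to X: 35 MWh
  Reno to Y: 50 MWh
Total cost = £1550.
So Reno→W carries 5 MWh.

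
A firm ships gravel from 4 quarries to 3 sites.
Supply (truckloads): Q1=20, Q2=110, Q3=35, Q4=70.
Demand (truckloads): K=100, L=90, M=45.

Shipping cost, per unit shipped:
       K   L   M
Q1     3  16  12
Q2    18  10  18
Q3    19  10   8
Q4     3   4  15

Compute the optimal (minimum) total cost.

Optimal allocation:
  Q1–K: 20 truckloads
  Q2–K: 10 truckloads
  Q2–L: 90 truckloads
  Q2–M: 10 truckloads
  Q3–M: 35 truckloads
  Q4–K: 70 truckloads
Total cost = 1810.

1810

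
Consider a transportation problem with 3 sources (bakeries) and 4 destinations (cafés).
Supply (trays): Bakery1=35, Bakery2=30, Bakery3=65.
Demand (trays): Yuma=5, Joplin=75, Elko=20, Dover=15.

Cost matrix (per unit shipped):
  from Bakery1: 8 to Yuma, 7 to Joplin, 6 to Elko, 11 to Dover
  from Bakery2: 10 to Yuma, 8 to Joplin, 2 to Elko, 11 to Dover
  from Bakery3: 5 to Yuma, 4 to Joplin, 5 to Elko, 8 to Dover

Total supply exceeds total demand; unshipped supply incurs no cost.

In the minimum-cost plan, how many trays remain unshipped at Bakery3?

Minimum-cost shipments:
  Bakery1->Joplin: 30 × 7 = 210
  Bakery2->Elko: 20 × 2 = 40
  Bakery3->Yuma: 5 × 5 = 25
  Bakery3->Joplin: 45 × 4 = 180
  Bakery3->Dover: 15 × 8 = 120
Total cost = 575.
Bakery3 ships 65 of its 65, leaving 0.

0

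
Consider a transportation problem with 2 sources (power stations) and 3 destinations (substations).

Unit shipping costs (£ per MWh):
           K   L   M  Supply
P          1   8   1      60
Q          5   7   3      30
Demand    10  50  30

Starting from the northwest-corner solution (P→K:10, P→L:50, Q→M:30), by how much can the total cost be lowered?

Current plan cost = 10·1 + 50·8 + 30·3 = £500.
Optimal plan:
  P to K: 10 × £1 = £10
  P to L: 20 × £8 = £160
  P to M: 30 × £1 = £30
  Q to L: 30 × £7 = £210
Optimal cost = £410.
Saving = 500 − 410 = £90.

90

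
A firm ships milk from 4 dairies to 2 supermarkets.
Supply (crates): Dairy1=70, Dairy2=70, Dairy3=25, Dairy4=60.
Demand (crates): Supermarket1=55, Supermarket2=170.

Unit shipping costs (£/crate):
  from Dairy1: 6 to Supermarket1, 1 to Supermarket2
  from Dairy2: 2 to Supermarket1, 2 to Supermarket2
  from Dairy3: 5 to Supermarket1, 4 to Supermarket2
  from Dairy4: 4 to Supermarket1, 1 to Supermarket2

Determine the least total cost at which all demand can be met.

370

Optimal allocation:
  Dairy1 to Supermarket2: 70 × £1 = £70
  Dairy2 to Supermarket1: 55 × £2 = £110
  Dairy2 to Supermarket2: 15 × £2 = £30
  Dairy3 to Supermarket2: 25 × £4 = £100
  Dairy4 to Supermarket2: 60 × £1 = £60
Total = 70 + 110 + 30 + 100 + 60 = £370.
(Supply check: Dairy1 ships 70; Dairy2 ships 70; Dairy3 ships 25; Dairy4 ships 60.)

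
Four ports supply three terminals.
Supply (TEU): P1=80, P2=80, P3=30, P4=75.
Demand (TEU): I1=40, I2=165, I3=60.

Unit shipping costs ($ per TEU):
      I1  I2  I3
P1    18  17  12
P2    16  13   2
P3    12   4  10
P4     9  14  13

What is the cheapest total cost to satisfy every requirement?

2710

A cheapest plan:
  P1->I2: 80 × $17 = $1360
  P2->I2: 20 × $13 = $260
  P2->I3: 60 × $2 = $120
  P3->I2: 30 × $4 = $120
  P4->I1: 40 × $9 = $360
  P4->I2: 35 × $14 = $490
Total = 1360 + 260 + 120 + 120 + 360 + 490 = $2710.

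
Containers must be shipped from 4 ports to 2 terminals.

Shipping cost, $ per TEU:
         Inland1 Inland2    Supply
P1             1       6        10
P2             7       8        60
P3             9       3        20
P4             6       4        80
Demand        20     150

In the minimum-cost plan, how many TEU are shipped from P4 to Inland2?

Solving gives:
  P1→Inland1: 10 × $1 = $10
  P2→Inland1: 10 × $7 = $70
  P2→Inland2: 50 × $8 = $400
  P3→Inland2: 20 × $3 = $60
  P4→Inland2: 80 × $4 = $320
Total cost = $860.
So P4→Inland2 carries 80 TEU.

80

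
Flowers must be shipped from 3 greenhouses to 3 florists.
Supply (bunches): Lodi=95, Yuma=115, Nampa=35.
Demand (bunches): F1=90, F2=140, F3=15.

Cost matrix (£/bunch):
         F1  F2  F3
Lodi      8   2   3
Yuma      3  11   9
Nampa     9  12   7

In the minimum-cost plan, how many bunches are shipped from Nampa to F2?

The minimum-cost plan:
  Lodi to F2: 95 × £2 = £190
  Yuma to F1: 90 × £3 = £270
  Yuma to F2: 25 × £11 = £275
  Nampa to F2: 20 × £12 = £240
  Nampa to F3: 15 × £7 = £105
Total cost = £1080.
So Nampa→F2 carries 20 bunches.

20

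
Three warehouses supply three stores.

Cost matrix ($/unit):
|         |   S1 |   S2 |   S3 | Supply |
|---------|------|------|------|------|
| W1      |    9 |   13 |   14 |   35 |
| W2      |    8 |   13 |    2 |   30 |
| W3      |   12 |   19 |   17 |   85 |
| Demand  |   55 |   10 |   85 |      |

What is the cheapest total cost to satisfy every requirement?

1710

An optimal shipping plan:
  W1–S2: 10 × $13 = $130
  W1–S3: 25 × $14 = $350
  W2–S3: 30 × $2 = $60
  W3–S1: 55 × $12 = $660
  W3–S3: 30 × $17 = $510
Total = 130 + 350 + 60 + 660 + 510 = $1710.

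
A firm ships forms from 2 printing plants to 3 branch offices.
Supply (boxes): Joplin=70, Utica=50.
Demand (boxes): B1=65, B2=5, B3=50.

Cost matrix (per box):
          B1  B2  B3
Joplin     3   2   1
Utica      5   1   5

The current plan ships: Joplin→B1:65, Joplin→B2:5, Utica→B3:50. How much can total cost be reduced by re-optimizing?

Current plan cost = 65·3 + 5·2 + 50·5 = 455.
Optimal plan:
  Joplin to B1: 20 × 3 = 60
  Joplin to B3: 50 × 1 = 50
  Utica to B1: 45 × 5 = 225
  Utica to B2: 5 × 1 = 5
Optimal cost = 340.
Saving = 455 − 340 = 115.

115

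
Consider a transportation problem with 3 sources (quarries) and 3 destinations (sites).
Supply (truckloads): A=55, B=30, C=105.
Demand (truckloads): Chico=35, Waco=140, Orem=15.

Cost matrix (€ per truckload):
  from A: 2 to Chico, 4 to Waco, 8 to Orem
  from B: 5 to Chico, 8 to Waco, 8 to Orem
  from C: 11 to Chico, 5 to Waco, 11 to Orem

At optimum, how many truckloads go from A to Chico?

20

The minimum-cost plan:
  A–Chico: 20 truckloads
  A–Waco: 35 truckloads
  B–Chico: 15 truckloads
  B–Orem: 15 truckloads
  C–Waco: 105 truckloads
Total cost = €900.
So A→Chico carries 20 truckloads.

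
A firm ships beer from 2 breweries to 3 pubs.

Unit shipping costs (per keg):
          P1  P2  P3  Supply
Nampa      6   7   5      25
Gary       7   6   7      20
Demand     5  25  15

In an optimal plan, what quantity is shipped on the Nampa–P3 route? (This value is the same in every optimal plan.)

Optimal shipments:
  Nampa->P1: 5 × 6 = 30
  Nampa->P2: 5 × 7 = 35
  Nampa->P3: 15 × 5 = 75
  Gary->P2: 20 × 6 = 120
Total cost = 260.
So Nampa→P3 carries 15 kegs.

15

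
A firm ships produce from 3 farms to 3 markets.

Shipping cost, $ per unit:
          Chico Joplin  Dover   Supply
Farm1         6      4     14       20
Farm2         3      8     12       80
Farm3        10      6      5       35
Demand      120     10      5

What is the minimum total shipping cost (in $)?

Optimal allocation:
  Farm1–Chico: 20 × $6 = $120
  Farm2–Chico: 80 × $3 = $240
  Farm3–Chico: 20 × $10 = $200
  Farm3–Joplin: 10 × $6 = $60
  Farm3–Dover: 5 × $5 = $25
Total = 120 + 240 + 200 + 60 + 25 = $645.

645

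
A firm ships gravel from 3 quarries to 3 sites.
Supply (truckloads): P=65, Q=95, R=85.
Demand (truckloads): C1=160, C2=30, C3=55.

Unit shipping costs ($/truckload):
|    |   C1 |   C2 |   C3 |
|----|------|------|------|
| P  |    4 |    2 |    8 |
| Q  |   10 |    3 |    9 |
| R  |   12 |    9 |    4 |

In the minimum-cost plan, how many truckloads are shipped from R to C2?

Optimal shipments:
  P→C1: 65 × $4 = $260
  Q→C1: 65 × $10 = $650
  Q→C2: 30 × $3 = $90
  R→C1: 30 × $12 = $360
  R→C3: 55 × $4 = $220
Total cost = $1580.
The route R→C2 is not used.

0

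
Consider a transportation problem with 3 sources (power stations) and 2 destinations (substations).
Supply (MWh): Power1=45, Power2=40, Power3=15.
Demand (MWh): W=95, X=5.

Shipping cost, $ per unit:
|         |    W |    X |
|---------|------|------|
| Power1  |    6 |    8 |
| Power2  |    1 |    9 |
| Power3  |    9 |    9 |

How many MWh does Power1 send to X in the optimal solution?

Solving gives:
  Power1->W: 45 × $6 = $270
  Power2->W: 40 × $1 = $40
  Power3->W: 10 × $9 = $90
  Power3->X: 5 × $9 = $45
Total cost = $445.
The route Power1→X is not used.

0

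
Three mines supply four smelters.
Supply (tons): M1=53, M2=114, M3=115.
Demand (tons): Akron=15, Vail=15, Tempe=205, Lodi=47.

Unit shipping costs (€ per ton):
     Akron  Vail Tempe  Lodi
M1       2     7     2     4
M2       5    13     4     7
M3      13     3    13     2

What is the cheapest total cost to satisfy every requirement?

1390

One minimum-cost allocation:
  M1–Tempe: 53 × €2 = €106
  M2–Tempe: 114 × €4 = €456
  M3–Akron: 15 × €13 = €195
  M3–Vail: 15 × €3 = €45
  M3–Tempe: 38 × €13 = €494
  M3–Lodi: 47 × €2 = €94
Total = 106 + 456 + 195 + 45 + 494 + 94 = €1390.
(Supply check: M1 ships 53; M2 ships 114; M3 ships 115.)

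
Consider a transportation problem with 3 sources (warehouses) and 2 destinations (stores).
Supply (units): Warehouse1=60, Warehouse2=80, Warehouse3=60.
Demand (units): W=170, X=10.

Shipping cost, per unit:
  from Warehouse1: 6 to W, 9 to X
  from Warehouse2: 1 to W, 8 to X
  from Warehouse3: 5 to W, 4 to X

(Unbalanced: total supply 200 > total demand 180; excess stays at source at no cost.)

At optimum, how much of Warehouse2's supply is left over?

Minimum-cost shipments:
  Warehouse1->W: 40 × 6 = 240
  Warehouse2->W: 80 × 1 = 80
  Warehouse3->W: 50 × 5 = 250
  Warehouse3->X: 10 × 4 = 40
Total cost = 610.
Warehouse2 ships 80 of its 80, leaving 0.

0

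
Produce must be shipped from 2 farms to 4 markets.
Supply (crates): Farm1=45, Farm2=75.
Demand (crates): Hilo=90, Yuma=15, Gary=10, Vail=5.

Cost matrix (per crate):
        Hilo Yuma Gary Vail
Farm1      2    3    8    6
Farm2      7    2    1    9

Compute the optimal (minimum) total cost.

A cheapest plan:
  Farm1→Hilo: 45 × 2 = 90
  Farm2→Hilo: 45 × 7 = 315
  Farm2→Yuma: 15 × 2 = 30
  Farm2→Gary: 10 × 1 = 10
  Farm2→Vail: 5 × 9 = 45
Total = 90 + 315 + 30 + 10 + 45 = 490.
(Supply check: Farm1 ships 45; Farm2 ships 75.)

490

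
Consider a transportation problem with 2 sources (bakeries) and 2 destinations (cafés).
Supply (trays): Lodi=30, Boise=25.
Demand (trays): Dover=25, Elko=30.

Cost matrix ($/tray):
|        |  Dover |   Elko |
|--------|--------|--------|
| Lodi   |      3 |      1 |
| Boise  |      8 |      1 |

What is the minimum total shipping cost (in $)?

105

One minimum-cost allocation:
  Lodi→Dover: 25 × $3 = $75
  Lodi→Elko: 5 × $1 = $5
  Boise→Elko: 25 × $1 = $25
Total = 75 + 5 + 25 = $105.
(Supply check: Lodi ships 30; Boise ships 25.)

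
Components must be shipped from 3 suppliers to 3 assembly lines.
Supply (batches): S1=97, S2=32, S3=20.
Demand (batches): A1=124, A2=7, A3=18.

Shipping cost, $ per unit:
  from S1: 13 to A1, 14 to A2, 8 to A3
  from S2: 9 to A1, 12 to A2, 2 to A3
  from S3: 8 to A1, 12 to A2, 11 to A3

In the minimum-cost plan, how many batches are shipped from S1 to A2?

7

Optimal shipments:
  S1→A1: 90 batches
  S1→A2: 7 batches
  S2→A1: 14 batches
  S2→A3: 18 batches
  S3→A1: 20 batches
Total cost = $1590.
So S1→A2 carries 7 batches.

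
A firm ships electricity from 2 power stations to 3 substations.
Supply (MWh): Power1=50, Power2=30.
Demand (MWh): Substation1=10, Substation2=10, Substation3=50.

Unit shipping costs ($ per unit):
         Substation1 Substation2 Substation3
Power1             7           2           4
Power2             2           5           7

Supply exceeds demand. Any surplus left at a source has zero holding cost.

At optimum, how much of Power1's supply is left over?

0

Minimum-cost shipments:
  Power1 to Substation2: 10 × $2 = $20
  Power1 to Substation3: 40 × $4 = $160
  Power2 to Substation1: 10 × $2 = $20
  Power2 to Substation3: 10 × $7 = $70
Total cost = $270.
Power1 ships 50 of its 50, leaving 0.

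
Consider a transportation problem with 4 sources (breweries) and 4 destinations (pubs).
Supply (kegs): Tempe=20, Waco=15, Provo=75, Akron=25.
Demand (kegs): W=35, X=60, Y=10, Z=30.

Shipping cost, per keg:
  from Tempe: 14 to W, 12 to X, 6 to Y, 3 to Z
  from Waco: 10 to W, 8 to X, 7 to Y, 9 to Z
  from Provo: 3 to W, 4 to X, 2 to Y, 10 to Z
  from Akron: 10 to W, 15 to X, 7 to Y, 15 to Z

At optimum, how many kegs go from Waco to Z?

Optimal shipments:
  Tempe to Z: 20 kegs
  Waco to X: 5 kegs
  Waco to Z: 10 kegs
  Provo to W: 20 kegs
  Provo to X: 55 kegs
  Akron to W: 15 kegs
  Akron to Y: 10 kegs
Total cost = 690.
So Waco→Z carries 10 kegs.

10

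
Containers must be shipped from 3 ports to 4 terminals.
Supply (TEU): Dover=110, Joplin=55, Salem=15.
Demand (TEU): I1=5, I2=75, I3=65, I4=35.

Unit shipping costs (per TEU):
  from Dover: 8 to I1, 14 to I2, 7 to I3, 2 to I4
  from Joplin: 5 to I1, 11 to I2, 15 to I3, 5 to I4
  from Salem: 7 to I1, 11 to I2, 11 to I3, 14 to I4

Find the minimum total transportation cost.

1405

An optimal shipping plan:
  Dover→I2: 10 × 14 = 140
  Dover→I3: 65 × 7 = 455
  Dover→I4: 35 × 2 = 70
  Joplin→I1: 5 × 5 = 25
  Joplin→I2: 50 × 11 = 550
  Salem→I2: 15 × 11 = 165
Total = 140 + 455 + 70 + 25 + 550 + 165 = 1405.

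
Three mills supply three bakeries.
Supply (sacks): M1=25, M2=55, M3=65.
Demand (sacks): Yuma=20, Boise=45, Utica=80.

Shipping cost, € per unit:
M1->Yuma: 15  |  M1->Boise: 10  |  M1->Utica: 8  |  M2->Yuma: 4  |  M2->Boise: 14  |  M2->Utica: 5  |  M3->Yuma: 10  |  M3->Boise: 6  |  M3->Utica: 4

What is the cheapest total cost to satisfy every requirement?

805

Optimal allocation:
  M1->Utica: 25 × €8 = €200
  M2->Yuma: 20 × €4 = €80
  M2->Utica: 35 × €5 = €175
  M3->Boise: 45 × €6 = €270
  M3->Utica: 20 × €4 = €80
Total = 200 + 80 + 175 + 270 + 80 = €805.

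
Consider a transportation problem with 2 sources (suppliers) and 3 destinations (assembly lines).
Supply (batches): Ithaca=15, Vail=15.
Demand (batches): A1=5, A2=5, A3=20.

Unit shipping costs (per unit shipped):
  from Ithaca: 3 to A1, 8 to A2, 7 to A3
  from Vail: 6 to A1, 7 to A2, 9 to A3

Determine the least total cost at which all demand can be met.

210

An optimal shipping plan:
  Ithaca to A1: 5 × 3 = 15
  Ithaca to A3: 10 × 7 = 70
  Vail to A2: 5 × 7 = 35
  Vail to A3: 10 × 9 = 90
Total = 15 + 70 + 35 + 90 = 210.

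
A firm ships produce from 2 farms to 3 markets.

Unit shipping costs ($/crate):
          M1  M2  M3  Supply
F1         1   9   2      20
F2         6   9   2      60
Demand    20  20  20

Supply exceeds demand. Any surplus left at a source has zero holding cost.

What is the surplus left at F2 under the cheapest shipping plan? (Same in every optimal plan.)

Minimum-cost shipments:
  F1→M1: 20 × $1 = $20
  F2→M2: 20 × $9 = $180
  F2→M3: 20 × $2 = $40
Total cost = $240.
F2 ships 40 of its 60, leaving 20.

20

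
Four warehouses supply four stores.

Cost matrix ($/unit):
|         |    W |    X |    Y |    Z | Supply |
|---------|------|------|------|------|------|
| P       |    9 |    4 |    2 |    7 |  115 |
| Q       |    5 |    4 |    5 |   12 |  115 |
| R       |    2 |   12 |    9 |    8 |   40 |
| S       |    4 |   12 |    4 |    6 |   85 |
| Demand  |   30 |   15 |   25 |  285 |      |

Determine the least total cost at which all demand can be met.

2510

One minimum-cost allocation:
  P to Z: 115 units
  Q to W: 30 units
  Q to X: 15 units
  Q to Y: 25 units
  Q to Z: 45 units
  R to Z: 40 units
  S to Z: 85 units
Total cost = $2510.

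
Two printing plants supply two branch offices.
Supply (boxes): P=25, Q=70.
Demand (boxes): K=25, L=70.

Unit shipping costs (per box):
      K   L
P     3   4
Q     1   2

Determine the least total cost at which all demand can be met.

215

An optimal shipping plan:
  P–L: 25 × 4 = 100
  Q–K: 25 × 1 = 25
  Q–L: 45 × 2 = 90
Total = 100 + 25 + 90 = 215.
(Supply check: P ships 25; Q ships 70.)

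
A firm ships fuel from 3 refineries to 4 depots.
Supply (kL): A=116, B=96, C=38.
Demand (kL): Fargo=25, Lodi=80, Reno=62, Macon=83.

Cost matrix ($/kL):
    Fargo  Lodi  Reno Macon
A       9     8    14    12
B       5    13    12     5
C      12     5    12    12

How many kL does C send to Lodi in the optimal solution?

The minimum-cost plan:
  A→Fargo: 12 × $9 = $108
  A→Lodi: 42 × $8 = $336
  A→Reno: 62 × $14 = $868
  B→Fargo: 13 × $5 = $65
  B→Macon: 83 × $5 = $415
  C→Lodi: 38 × $5 = $190
Total cost = $1982.
So C→Lodi carries 38 kL.

38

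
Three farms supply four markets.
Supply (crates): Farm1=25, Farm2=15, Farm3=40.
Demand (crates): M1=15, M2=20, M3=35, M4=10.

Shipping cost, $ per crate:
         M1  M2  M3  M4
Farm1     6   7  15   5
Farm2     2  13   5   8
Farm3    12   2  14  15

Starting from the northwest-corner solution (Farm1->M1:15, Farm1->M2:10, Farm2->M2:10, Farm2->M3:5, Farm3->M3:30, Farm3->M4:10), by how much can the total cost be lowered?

Current plan cost = 15·6 + 10·7 + 10·13 + 5·5 + 30·14 + 10·15 = $885.
Optimal plan:
  Farm1 to M1: 15 crates
  Farm1 to M4: 10 crates
  Farm2 to M3: 15 crates
  Farm3 to M2: 20 crates
  Farm3 to M3: 20 crates
Optimal cost = $535.
Saving = 885 − 535 = $350.

350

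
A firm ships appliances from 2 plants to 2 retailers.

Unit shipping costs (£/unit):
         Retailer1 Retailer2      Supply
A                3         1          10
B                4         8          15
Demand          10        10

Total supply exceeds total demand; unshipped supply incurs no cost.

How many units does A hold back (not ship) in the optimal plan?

An optimal plan:
  A→Retailer2: 10 × £1 = £10
  B→Retailer1: 10 × £4 = £40
Total cost = £50.
A ships 10 of its 10, leaving 0.

0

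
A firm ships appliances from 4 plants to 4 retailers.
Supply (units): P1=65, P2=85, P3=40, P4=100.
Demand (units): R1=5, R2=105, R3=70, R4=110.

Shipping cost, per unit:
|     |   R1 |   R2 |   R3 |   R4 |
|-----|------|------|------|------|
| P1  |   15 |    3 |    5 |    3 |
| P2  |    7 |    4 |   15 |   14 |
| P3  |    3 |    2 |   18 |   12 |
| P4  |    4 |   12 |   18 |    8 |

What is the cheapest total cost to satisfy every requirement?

1695

A cheapest plan:
  P1→R3: 55 units
  P1→R4: 10 units
  P2→R2: 70 units
  P2→R3: 15 units
  P3→R1: 5 units
  P3→R2: 35 units
  P4→R4: 100 units
Total cost = 1695.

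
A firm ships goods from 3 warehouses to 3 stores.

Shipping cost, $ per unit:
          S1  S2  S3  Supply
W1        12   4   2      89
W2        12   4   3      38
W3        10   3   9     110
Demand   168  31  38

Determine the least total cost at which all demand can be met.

An optimal shipping plan:
  W1–S1: 20 × $12 = $240
  W1–S2: 31 × $4 = $124
  W1–S3: 38 × $2 = $76
  W2–S1: 38 × $12 = $456
  W3–S1: 110 × $10 = $1100
Total = 240 + 124 + 76 + 456 + 1100 = $1996.

1996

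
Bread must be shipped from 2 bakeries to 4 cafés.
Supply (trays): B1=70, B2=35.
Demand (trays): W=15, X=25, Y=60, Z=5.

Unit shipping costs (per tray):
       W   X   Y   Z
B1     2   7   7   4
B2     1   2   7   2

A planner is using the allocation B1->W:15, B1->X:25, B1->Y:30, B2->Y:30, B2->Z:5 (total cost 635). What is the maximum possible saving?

130

Current plan cost = 15·2 + 25·7 + 30·7 + 30·7 + 5·2 = 635.
Optimal plan:
  B1 to W: 10 × 2 = 20
  B1 to Y: 60 × 7 = 420
  B2 to W: 5 × 1 = 5
  B2 to X: 25 × 2 = 50
  B2 to Z: 5 × 2 = 10
Optimal cost = 505.
Saving = 635 − 505 = 130.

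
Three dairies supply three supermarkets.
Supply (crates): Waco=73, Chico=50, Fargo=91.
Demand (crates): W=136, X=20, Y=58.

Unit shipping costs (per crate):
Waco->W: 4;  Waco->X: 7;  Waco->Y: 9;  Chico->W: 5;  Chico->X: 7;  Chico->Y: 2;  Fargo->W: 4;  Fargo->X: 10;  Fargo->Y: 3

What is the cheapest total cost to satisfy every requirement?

One minimum-cost allocation:
  Waco→W: 53 crates
  Waco→X: 20 crates
  Chico→Y: 50 crates
  Fargo→W: 83 crates
  Fargo→Y: 8 crates
Total cost = 808.

808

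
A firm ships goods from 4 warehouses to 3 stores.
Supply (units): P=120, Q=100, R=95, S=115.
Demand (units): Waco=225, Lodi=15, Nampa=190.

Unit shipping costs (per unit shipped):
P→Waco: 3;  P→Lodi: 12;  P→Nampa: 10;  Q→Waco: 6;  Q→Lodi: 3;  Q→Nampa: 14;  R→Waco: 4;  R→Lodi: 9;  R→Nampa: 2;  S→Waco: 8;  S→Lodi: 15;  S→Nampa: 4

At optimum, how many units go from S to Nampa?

115

The minimum-cost plan:
  P→Waco: 120 units
  Q→Waco: 85 units
  Q→Lodi: 15 units
  R→Waco: 20 units
  R→Nampa: 75 units
  S→Nampa: 115 units
Total cost = 1605.
So S→Nampa carries 115 units.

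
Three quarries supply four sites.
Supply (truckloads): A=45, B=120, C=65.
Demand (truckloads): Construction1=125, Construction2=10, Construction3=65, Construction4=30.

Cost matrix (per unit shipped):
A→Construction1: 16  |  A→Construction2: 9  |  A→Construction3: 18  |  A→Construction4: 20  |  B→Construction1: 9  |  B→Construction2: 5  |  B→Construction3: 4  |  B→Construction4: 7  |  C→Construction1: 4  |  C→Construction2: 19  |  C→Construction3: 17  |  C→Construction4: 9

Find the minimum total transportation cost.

1605

A cheapest plan:
  A–Construction1: 35 × 16 = 560
  A–Construction2: 10 × 9 = 90
  B–Construction1: 25 × 9 = 225
  B–Construction3: 65 × 4 = 260
  B–Construction4: 30 × 7 = 210
  C–Construction1: 65 × 4 = 260
Total = 560 + 90 + 225 + 260 + 210 + 260 = 1605.
(Supply check: A ships 45; B ships 120; C ships 65.)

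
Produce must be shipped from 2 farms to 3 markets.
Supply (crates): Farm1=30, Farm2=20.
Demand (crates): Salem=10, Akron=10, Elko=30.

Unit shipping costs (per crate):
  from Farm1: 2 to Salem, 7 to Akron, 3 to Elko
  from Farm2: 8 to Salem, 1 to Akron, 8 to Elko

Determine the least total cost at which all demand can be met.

Optimal allocation:
  Farm1–Salem: 10 × 2 = 20
  Farm1–Elko: 20 × 3 = 60
  Farm2–Akron: 10 × 1 = 10
  Farm2–Elko: 10 × 8 = 80
Total = 20 + 60 + 10 + 80 = 170.

170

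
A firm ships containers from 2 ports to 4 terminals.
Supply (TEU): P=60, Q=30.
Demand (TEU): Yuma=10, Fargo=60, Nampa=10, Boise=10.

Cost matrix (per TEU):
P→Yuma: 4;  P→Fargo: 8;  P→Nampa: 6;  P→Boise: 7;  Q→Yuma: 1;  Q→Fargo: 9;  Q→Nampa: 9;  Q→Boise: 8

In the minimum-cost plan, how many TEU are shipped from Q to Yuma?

10

Solving gives:
  P→Fargo: 40 TEU
  P→Nampa: 10 TEU
  P→Boise: 10 TEU
  Q→Yuma: 10 TEU
  Q→Fargo: 20 TEU
Total cost = 640.
So Q→Yuma carries 10 TEU.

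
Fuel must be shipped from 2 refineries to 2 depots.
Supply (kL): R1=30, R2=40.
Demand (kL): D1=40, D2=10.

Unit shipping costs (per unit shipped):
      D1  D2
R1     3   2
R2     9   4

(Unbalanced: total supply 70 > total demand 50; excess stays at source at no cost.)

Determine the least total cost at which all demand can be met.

220

Optimal allocation:
  R1→D1: 30 × 3 = 90
  R2→D1: 10 × 9 = 90
  R2→D2: 10 × 4 = 40
Total = 90 + 90 + 40 = 220.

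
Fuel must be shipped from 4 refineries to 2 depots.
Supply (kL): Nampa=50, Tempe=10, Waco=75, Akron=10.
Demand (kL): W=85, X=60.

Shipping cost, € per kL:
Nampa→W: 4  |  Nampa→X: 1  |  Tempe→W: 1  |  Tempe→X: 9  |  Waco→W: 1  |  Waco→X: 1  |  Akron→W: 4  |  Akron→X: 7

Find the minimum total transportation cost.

175

An optimal shipping plan:
  Nampa to X: 50 kL
  Tempe to W: 10 kL
  Waco to W: 65 kL
  Waco to X: 10 kL
  Akron to W: 10 kL
Total cost = €175.
(Supply check: Nampa ships 50; Tempe ships 10; Waco ships 75; Akron ships 10.)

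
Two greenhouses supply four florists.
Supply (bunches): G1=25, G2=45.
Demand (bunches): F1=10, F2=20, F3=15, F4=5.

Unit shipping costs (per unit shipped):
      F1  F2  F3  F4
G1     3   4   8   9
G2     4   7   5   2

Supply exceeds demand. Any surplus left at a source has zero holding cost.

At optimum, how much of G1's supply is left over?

An optimal plan:
  G1–F1: 5 × 3 = 15
  G1–F2: 20 × 4 = 80
  G2–F1: 5 × 4 = 20
  G2–F3: 15 × 5 = 75
  G2–F4: 5 × 2 = 10
Total cost = 200.
G1 ships 25 of its 25, leaving 0.

0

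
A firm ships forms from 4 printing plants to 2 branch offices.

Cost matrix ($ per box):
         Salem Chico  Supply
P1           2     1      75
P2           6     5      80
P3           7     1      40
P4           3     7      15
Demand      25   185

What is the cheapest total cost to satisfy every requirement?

An optimal shipping plan:
  P1→Salem: 10 × $2 = $20
  P1→Chico: 65 × $1 = $65
  P2→Chico: 80 × $5 = $400
  P3→Chico: 40 × $1 = $40
  P4→Salem: 15 × $3 = $45
Total = 20 + 65 + 400 + 40 + 45 = $570.

570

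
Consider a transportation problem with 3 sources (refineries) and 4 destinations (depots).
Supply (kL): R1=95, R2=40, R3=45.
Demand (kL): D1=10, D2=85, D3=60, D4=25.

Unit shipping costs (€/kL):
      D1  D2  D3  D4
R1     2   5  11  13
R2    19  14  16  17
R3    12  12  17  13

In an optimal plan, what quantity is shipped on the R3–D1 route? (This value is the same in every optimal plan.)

0

Optimal shipments:
  R1→D1: 10 × €2 = €20
  R1→D2: 85 × €5 = €425
  R2→D3: 40 × €16 = €640
  R3→D3: 20 × €17 = €340
  R3→D4: 25 × €13 = €325
Total cost = €1750.
The route R3→D1 is not used.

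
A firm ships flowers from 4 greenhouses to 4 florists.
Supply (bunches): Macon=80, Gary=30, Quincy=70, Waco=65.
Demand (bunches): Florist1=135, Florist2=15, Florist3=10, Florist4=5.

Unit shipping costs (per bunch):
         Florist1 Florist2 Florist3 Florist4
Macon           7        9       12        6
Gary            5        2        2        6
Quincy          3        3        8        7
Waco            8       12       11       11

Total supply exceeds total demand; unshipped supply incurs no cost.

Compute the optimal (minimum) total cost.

An optimal shipping plan:
  Macon→Florist1: 60 × 7 = 420
  Macon→Florist4: 5 × 6 = 30
  Gary→Florist1: 5 × 5 = 25
  Gary→Florist2: 15 × 2 = 30
  Gary→Florist3: 10 × 2 = 20
  Quincy→Florist1: 70 × 3 = 210
Total = 420 + 30 + 25 + 30 + 20 + 210 = 735.
(Supply check: Macon ships 65; Gary ships 30; Quincy ships 70; Waco ships 0.)

735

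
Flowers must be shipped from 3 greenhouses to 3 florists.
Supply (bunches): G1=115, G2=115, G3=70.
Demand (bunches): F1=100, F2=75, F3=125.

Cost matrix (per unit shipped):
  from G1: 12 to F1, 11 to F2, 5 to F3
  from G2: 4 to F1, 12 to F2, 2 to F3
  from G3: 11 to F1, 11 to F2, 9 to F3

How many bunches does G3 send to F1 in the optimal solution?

0

Solving gives:
  G1->F2: 5 × 11 = 55
  G1->F3: 110 × 5 = 550
  G2->F1: 100 × 4 = 400
  G2->F3: 15 × 2 = 30
  G3->F2: 70 × 11 = 770
Total cost = 1805.
The route G3→F1 is not used.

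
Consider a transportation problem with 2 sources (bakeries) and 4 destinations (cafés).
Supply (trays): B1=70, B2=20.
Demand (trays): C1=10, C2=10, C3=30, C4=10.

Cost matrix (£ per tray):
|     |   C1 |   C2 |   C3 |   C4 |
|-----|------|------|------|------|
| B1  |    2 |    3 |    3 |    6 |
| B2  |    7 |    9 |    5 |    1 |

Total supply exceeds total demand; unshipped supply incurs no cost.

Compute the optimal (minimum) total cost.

One minimum-cost allocation:
  B1→C1: 10 × £2 = £20
  B1→C2: 10 × £3 = £30
  B1→C3: 30 × £3 = £90
  B2→C4: 10 × £1 = £10
Total = 20 + 30 + 90 + 10 = £150.

150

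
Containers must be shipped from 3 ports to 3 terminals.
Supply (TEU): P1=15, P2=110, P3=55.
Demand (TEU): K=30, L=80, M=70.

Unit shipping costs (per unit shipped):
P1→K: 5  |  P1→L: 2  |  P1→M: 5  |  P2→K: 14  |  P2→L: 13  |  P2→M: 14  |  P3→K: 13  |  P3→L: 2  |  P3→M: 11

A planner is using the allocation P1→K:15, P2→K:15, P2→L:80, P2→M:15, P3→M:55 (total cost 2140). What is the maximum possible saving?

470

Current plan cost = 15·5 + 15·14 + 80·13 + 15·14 + 55·11 = 2140.
Optimal plan:
  P1->L: 15 × 2 = 30
  P2->K: 30 × 14 = 420
  P2->L: 10 × 13 = 130
  P2->M: 70 × 14 = 980
  P3->L: 55 × 2 = 110
Optimal cost = 1670.
Saving = 2140 − 1670 = 470.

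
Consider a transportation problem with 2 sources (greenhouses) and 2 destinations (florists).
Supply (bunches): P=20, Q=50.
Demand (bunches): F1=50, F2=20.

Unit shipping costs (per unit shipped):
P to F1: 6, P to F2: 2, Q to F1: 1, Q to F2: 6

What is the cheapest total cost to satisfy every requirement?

90

An optimal shipping plan:
  P to F2: 20 × 2 = 40
  Q to F1: 50 × 1 = 50
Total = 40 + 50 = 90.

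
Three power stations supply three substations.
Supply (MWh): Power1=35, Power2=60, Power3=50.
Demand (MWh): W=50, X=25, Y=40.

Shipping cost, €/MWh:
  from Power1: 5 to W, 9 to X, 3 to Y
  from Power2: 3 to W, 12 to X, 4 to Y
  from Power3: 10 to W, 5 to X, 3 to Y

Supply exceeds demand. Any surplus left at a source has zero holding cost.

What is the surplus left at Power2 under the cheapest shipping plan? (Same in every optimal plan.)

10

An optimal plan:
  Power1→Y: 15 MWh
  Power2→W: 50 MWh
  Power3→X: 25 MWh
  Power3→Y: 25 MWh
Total cost = €395.
Power2 ships 50 of its 60, leaving 10.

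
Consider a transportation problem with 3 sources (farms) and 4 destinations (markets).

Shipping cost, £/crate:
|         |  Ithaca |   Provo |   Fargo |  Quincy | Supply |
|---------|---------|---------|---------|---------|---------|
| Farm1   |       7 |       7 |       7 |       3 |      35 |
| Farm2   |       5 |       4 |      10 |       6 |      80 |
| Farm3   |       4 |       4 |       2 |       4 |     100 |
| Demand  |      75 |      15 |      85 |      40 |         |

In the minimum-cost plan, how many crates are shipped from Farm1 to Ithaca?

0

Solving gives:
  Farm1->Quincy: 35 × £3 = £105
  Farm2->Ithaca: 65 × £5 = £325
  Farm2->Provo: 15 × £4 = £60
  Farm3->Ithaca: 10 × £4 = £40
  Farm3->Fargo: 85 × £2 = £170
  Farm3->Quincy: 5 × £4 = £20
Total cost = £720.
The route Farm1→Ithaca is not used.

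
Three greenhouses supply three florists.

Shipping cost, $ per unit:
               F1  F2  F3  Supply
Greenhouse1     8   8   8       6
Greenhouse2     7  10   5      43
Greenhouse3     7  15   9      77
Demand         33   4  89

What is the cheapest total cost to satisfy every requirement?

890

A cheapest plan:
  Greenhouse1->F2: 4 × $8 = $32
  Greenhouse1->F3: 2 × $8 = $16
  Greenhouse2->F3: 43 × $5 = $215
  Greenhouse3->F1: 33 × $7 = $231
  Greenhouse3->F3: 44 × $9 = $396
Total = 32 + 16 + 215 + 231 + 396 = $890.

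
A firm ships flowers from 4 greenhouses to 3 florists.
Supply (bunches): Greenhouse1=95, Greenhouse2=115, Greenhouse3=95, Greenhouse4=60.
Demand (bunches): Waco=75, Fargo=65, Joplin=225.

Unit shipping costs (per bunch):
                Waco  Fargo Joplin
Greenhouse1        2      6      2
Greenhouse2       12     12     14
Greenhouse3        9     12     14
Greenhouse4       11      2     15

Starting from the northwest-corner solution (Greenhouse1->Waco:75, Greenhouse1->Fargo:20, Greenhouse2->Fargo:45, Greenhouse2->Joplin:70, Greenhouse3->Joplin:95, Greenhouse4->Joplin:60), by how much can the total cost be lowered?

1155

Current plan cost = 75·2 + 20·6 + 45·12 + 70·14 + 95·14 + 60·15 = 4020.
Optimal plan:
  Greenhouse1→Joplin: 95 × 2 = 190
  Greenhouse2→Joplin: 115 × 14 = 1610
  Greenhouse3→Waco: 75 × 9 = 675
  Greenhouse3→Fargo: 5 × 12 = 60
  Greenhouse3→Joplin: 15 × 14 = 210
  Greenhouse4→Fargo: 60 × 2 = 120
Optimal cost = 2865.
Saving = 4020 − 2865 = 1155.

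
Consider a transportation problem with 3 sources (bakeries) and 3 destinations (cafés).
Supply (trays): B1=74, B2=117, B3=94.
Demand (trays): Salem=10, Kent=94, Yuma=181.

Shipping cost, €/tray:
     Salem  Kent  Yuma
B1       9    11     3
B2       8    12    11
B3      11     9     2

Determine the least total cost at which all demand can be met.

1761

An optimal shipping plan:
  B1 to Yuma: 74 × €3 = €222
  B2 to Salem: 10 × €8 = €80
  B2 to Kent: 94 × €12 = €1128
  B2 to Yuma: 13 × €11 = €143
  B3 to Yuma: 94 × €2 = €188
Total = 222 + 80 + 1128 + 143 + 188 = €1761.
(Supply check: B1 ships 74; B2 ships 117; B3 ships 94.)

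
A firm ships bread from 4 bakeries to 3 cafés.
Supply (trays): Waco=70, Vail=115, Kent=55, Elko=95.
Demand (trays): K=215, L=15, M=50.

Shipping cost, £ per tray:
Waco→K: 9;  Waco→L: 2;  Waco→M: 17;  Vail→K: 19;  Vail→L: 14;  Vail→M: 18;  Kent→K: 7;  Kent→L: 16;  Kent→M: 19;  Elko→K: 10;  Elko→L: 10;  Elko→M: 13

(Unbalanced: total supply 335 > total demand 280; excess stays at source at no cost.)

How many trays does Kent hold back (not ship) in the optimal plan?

An optimal plan:
  Waco→K: 55 trays
  Waco→L: 15 trays
  Vail→K: 10 trays
  Vail→M: 50 trays
  Kent→K: 55 trays
  Elko→K: 95 trays
Total cost = £2950.
Kent ships 55 of its 55, leaving 0.

0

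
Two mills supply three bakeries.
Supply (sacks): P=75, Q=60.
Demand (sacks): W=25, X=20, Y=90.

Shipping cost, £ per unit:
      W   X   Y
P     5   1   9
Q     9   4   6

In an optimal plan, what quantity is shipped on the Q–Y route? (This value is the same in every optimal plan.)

60

The minimum-cost plan:
  P→W: 25 sacks
  P→X: 20 sacks
  P→Y: 30 sacks
  Q→Y: 60 sacks
Total cost = £775.
So Q→Y carries 60 sacks.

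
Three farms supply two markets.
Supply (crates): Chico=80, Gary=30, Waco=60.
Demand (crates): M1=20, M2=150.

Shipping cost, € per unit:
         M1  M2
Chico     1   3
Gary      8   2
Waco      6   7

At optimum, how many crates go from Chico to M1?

20

The minimum-cost plan:
  Chico→M1: 20 crates
  Chico→M2: 60 crates
  Gary→M2: 30 crates
  Waco→M2: 60 crates
Total cost = €680.
So Chico→M1 carries 20 crates.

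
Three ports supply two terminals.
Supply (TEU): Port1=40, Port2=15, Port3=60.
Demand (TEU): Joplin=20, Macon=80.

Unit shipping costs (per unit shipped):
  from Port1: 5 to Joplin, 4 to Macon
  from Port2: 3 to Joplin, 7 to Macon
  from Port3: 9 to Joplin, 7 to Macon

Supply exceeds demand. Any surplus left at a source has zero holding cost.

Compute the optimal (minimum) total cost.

An optimal shipping plan:
  Port1–Joplin: 5 × 5 = 25
  Port1–Macon: 35 × 4 = 140
  Port2–Joplin: 15 × 3 = 45
  Port3–Macon: 45 × 7 = 315
Total = 25 + 140 + 45 + 315 = 525.

525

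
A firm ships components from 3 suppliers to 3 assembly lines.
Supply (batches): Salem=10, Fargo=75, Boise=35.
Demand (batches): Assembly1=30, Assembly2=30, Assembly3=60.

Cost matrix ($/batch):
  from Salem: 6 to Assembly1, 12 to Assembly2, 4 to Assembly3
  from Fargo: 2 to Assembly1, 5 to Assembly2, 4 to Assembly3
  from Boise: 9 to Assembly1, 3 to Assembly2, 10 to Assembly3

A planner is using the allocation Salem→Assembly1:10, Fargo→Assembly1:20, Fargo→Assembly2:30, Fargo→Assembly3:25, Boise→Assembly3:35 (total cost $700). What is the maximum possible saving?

280

Current plan cost = 10·6 + 20·2 + 30·5 + 25·4 + 35·10 = $700.
Optimal plan:
  Salem→Assembly3: 10 × $4 = $40
  Fargo→Assembly1: 30 × $2 = $60
  Fargo→Assembly3: 45 × $4 = $180
  Boise→Assembly2: 30 × $3 = $90
  Boise→Assembly3: 5 × $10 = $50
Optimal cost = $420.
Saving = 700 − 420 = $280.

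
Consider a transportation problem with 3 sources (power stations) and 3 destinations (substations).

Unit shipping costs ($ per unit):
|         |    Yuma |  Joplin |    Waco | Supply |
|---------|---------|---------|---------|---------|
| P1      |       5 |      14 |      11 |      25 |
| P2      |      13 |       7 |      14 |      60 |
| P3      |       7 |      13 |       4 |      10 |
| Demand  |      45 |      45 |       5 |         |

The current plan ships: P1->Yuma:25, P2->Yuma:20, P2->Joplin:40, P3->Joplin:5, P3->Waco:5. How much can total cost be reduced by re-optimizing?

60

Current plan cost = 25·5 + 20·13 + 40·7 + 5·13 + 5·4 = $750.
Optimal plan:
  P1→Yuma: 25 × $5 = $125
  P2→Yuma: 15 × $13 = $195
  P2→Joplin: 45 × $7 = $315
  P3→Yuma: 5 × $7 = $35
  P3→Waco: 5 × $4 = $20
Optimal cost = $690.
Saving = 750 − 690 = $60.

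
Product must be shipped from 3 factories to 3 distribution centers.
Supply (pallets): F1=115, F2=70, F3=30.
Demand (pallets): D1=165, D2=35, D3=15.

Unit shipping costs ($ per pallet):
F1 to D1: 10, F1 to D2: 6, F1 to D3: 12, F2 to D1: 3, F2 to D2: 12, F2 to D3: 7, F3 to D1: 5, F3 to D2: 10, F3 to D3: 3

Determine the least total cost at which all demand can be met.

1340

A cheapest plan:
  F1–D1: 80 × $10 = $800
  F1–D2: 35 × $6 = $210
  F2–D1: 70 × $3 = $210
  F3–D1: 15 × $5 = $75
  F3–D3: 15 × $3 = $45
Total = 800 + 210 + 210 + 75 + 45 = $1340.
(Supply check: F1 ships 115; F2 ships 70; F3 ships 30.)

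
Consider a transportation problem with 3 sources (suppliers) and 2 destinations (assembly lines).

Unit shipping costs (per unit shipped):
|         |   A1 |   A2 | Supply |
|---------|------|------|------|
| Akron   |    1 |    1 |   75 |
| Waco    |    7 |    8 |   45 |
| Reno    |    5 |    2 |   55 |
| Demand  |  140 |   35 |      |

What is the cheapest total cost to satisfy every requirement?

One minimum-cost allocation:
  Akron–A1: 75 batches
  Waco–A1: 45 batches
  Reno–A1: 20 batches
  Reno–A2: 35 batches
Total cost = 560.

560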